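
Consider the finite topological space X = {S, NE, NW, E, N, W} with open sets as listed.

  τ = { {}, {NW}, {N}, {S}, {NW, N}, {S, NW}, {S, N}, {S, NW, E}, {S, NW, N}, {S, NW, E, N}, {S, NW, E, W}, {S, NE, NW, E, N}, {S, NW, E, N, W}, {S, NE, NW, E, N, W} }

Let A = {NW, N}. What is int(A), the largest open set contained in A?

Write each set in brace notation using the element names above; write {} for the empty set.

{NW, N}

opens ⊆ A: {}, {N}, {NW}, {NW, N}; union → int = {NW, N}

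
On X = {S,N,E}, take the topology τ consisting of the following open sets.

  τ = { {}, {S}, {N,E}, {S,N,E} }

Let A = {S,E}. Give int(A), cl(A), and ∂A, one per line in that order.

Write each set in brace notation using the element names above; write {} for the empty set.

interior: largest open inside A is {S} (from {}, {S})
cl via duality: int({N}) = {}, so X∖{} = {S,N,E}
cl∖int = {N,E}

int(A) = {S}
cl(A)  = {S,N,E}
∂A     = {N,E}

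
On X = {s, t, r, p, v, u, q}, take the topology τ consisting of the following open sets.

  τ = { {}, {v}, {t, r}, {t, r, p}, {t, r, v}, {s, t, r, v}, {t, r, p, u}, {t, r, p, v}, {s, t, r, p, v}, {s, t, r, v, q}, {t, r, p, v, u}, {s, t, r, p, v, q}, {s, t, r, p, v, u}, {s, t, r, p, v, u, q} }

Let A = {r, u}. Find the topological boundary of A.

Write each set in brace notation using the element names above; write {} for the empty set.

{s, t, r, p, u, q}

U open, U⊆A: {}. int(A) = ⋃ = {}
X∖A={s, t, p, v, q}, int(X∖A)={v}, hence cl(A)={s, t, r, p, u, q}
∂A: remove int from cl → {s, t, r, p, u, q}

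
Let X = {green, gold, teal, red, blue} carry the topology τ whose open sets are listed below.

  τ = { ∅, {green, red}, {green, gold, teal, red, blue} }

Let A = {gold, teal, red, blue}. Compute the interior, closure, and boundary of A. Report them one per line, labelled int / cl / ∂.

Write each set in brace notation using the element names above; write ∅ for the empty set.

opens ⊆ A: ∅; union → int = ∅
complement {green}; its interior ∅; cl(A) = X∖∅ = {green, gold, teal, red, blue}
boundary = {green, gold, teal, red, blue} ∖ ∅ = {green, gold, teal, red, blue}

int(A) = ∅
cl(A)  = {green, gold, teal, red, blue}
∂A     = {green, gold, teal, red, blue}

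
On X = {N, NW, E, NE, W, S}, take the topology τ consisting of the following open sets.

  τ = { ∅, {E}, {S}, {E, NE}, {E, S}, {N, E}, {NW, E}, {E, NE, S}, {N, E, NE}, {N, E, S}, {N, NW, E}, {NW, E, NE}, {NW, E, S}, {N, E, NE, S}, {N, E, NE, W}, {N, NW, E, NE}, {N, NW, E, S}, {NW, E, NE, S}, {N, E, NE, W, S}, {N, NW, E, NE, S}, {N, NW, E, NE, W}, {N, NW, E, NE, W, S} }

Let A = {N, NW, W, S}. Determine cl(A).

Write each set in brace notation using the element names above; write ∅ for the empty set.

{N, NW, W, S}

closure: X∖int(X∖A) = X∖{E, NE} = {N, NW, W, S}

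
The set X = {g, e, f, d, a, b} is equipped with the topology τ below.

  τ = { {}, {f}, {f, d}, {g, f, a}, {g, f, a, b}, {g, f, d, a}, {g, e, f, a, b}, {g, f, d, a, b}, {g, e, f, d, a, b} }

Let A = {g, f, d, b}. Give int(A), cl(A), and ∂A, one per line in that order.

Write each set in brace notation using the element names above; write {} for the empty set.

int(A) = {f, d}
cl(A)  = {g, e, f, d, a, b}
∂A     = {g, e, a, b}

interior: largest open inside A is {f, d} (from {}, {f}, {f, d})
cl via duality: int({e, a}) = {}, so X∖{} = {g, e, f, d, a, b}
cl∖int = {g, e, a, b}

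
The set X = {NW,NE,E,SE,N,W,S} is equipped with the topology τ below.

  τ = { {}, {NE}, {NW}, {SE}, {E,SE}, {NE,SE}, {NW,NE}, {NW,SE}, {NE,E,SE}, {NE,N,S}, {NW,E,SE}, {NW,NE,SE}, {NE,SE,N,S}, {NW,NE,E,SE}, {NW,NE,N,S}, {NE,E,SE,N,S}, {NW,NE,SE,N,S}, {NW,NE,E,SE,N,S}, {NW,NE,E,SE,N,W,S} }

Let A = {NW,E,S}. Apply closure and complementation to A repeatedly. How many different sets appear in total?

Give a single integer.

complement {NE,SE,N,W}; its interior {NE,SE}; cl(A) = X∖{NE,SE} = {NW,E,N,W,S}
With k = closure, c = complement:
  1. A     = {NW,E,S}
  2. kA    = {NW,E,N,W,S}
  3. cA    = {NE,SE,N,W}
  4. ckA   = {NE,SE}
  5. kcA   = {NE,E,SE,N,W,S}
  6. ckcA  = {NW}
  7. kckcA = {NW,W}
  8. ckckcA = {NE,E,SE,N,S}
k, c of each give nothing new

8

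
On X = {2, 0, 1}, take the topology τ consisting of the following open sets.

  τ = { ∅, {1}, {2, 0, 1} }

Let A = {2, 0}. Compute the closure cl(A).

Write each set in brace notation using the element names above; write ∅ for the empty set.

{2, 0}

cl via duality: int({1}) = {1}, so X∖{1} = {2, 0}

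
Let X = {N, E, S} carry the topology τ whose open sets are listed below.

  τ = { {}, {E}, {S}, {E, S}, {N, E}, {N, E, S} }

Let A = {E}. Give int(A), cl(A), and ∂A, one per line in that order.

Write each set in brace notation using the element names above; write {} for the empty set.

int(A) = {E}
cl(A)  = {N, E}
∂A     = {N}

open subsets of A: {}, {E}; so int(A) = {E}
closure: X∖int(X∖A) = X∖{S} = {N, E}
∂A = {N, E} minus {E} = {N}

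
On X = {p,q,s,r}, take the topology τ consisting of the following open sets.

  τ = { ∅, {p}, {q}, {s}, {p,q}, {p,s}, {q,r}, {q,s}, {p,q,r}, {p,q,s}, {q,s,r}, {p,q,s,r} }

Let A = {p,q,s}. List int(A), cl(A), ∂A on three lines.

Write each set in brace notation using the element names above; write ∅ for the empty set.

int(A) = {p,q,s}
cl(A)  = {p,q,s,r}
∂A     = {r}

interior: largest open inside A is {p,q,s} (from ∅, {q}, {s}, {p}, {q,s}, {p,s}, {p,q}, {p,q,s})
cl via duality: int({r}) = ∅, so X∖∅ = {p,q,s,r}
cl∖int = {r}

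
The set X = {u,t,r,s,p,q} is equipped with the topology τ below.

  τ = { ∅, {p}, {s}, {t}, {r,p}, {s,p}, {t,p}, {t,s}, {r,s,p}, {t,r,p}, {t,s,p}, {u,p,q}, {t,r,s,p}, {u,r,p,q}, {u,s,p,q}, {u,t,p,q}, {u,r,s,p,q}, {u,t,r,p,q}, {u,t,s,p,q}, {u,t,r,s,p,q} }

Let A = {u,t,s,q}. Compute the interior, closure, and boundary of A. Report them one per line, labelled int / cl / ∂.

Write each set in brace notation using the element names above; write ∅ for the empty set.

opens ⊆ A: ∅, {t}, {s}, {t,s}; union → int = {t,s}
complement {r,p}; its interior {r,p}; cl(A) = X∖{r,p} = {u,t,s,q}
boundary = {u,t,s,q} ∖ {t,s} = {u,q}

int(A) = {t,s}
cl(A)  = {u,t,s,q}
∂A     = {u,q}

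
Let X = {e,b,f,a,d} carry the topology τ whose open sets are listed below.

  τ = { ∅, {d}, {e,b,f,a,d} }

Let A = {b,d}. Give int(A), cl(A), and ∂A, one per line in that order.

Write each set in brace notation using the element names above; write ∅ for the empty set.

opens ⊆ A: ∅, {d}; union → int = {d}
complement {e,f,a}; its interior ∅; cl(A) = X∖∅ = {e,b,f,a,d}
boundary = {e,b,f,a,d} ∖ {d} = {e,b,f,a}

int(A) = {d}
cl(A)  = {e,b,f,a,d}
∂A     = {e,b,f,a}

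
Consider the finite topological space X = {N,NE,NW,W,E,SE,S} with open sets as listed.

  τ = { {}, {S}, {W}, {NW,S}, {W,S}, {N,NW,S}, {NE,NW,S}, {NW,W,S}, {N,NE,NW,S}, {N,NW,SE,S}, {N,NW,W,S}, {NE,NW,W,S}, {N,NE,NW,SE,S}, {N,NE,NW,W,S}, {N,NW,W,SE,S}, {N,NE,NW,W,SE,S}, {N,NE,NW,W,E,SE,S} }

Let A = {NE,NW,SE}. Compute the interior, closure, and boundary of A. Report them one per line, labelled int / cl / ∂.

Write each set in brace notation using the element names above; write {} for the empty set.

opens ⊆ A: {}; union → int = {}
complement {N,W,E,S}; its interior {W,S}; cl(A) = X∖{W,S} = {N,NE,NW,E,SE}
boundary = {N,NE,NW,E,SE} ∖ {} = {N,NE,NW,E,SE}

int(A) = {}
cl(A)  = {N,NE,NW,E,SE}
∂A     = {N,NE,NW,E,SE}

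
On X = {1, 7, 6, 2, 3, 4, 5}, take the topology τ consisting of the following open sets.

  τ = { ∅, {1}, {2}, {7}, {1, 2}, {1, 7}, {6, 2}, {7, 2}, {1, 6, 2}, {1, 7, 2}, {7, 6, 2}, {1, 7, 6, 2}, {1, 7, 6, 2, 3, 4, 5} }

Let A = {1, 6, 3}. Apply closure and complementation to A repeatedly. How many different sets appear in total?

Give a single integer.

X∖A={7, 2, 4, 5}, int(X∖A)={7, 2}, hence cl(A)={1, 6, 3, 4, 5}
Orbit (k=closure, c=complement):
  1. A     = {1, 6, 3}
  2. kA    = {1, 6, 3, 4, 5}
  3. cA    = {7, 2, 4, 5}
  4. ckA   = {7, 2}
  5. kcA   = {7, 6, 2, 3, 4, 5}
  6. ckcA  = {1}
  7. kckcA = {1, 3, 4, 5}
  8. ckckcA = {7, 6, 2}
(closed under both — stop)

8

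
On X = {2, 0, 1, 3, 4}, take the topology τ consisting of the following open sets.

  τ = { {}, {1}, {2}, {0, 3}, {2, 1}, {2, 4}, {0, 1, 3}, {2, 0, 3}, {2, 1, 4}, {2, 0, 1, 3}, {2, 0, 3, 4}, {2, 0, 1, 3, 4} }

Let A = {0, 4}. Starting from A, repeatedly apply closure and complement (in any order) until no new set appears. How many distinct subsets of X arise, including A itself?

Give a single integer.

8

complement {2, 1, 3}; its interior {2, 1}; cl(A) = X∖{2, 1} = {0, 3, 4}
With k = closure, c = complement:
  1. A     = {0, 4}
  2. kA    = {0, 3, 4}
  3. cA    = {2, 1, 3}
  4. ckA   = {2, 1}
  5. kcA   = {2, 0, 1, 3, 4}
  6. kckA  = {2, 1, 4}
  7. ckcA  = {}
  8. ckckA = {0, 3}
k, c of each give nothing new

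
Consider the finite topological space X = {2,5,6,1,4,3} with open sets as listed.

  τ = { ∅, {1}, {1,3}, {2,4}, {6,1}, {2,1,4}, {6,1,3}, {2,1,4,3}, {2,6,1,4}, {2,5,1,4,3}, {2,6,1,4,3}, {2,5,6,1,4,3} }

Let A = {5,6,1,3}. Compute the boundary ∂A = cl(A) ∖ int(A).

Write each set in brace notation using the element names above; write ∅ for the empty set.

{5}

open subsets of A: ∅, {1}, {6,1}, {1,3}, {6,1,3}; so int(A) = {6,1,3}
closure: X∖int(X∖A) = X∖{2,4} = {5,6,1,3}
∂A = {5,6,1,3} minus {6,1,3} = {5}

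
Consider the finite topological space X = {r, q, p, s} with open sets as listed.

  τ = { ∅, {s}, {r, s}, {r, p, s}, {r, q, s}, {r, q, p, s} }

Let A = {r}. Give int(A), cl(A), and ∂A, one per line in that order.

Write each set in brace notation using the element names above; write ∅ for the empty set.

open subsets of A: ∅; so int(A) = ∅
closure: X∖int(X∖A) = X∖{s} = {r, q, p}
∂A = {r, q, p} minus ∅ = {r, q, p}

int(A) = ∅
cl(A)  = {r, q, p}
∂A     = {r, q, p}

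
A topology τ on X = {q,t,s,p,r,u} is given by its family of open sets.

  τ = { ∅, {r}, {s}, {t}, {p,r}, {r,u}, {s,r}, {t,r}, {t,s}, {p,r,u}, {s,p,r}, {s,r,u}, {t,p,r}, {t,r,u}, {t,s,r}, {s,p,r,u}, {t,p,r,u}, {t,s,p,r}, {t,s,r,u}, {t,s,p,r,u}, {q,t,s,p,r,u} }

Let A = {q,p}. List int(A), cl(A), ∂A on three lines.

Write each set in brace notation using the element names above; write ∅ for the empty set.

interior: largest open inside A is ∅ (from ∅)
cl via duality: int({t,s,r,u}) = {t,s,r,u}, so X∖{t,s,r,u} = {q,p}
cl∖int = {q,p}

int(A) = ∅
cl(A)  = {q,p}
∂A     = {q,p}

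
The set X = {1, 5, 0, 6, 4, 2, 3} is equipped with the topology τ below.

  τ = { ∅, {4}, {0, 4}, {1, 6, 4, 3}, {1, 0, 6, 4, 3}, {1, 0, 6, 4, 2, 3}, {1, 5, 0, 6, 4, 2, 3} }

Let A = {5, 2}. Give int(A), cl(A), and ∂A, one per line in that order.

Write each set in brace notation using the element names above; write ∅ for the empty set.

interior: largest open inside A is ∅ (from ∅)
cl via duality: int({1, 0, 6, 4, 3}) = {1, 0, 6, 4, 3}, so X∖{1, 0, 6, 4, 3} = {5, 2}
cl∖int = {5, 2}

int(A) = ∅
cl(A)  = {5, 2}
∂A     = {5, 2}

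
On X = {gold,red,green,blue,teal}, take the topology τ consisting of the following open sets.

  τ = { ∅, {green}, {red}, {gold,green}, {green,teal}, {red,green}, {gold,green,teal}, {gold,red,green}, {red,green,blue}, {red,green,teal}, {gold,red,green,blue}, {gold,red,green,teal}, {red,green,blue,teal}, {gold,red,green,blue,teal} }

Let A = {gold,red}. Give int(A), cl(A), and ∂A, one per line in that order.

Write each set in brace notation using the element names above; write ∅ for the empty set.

int(A) = {red}
cl(A)  = {gold,red,blue}
∂A     = {gold,blue}

U open, U⊆A: ∅, {red}. int(A) = ⋃ = {red}
X∖A={green,blue,teal}, int(X∖A)={green,teal}, hence cl(A)={gold,red,blue}
∂A: remove int from cl → {gold,blue}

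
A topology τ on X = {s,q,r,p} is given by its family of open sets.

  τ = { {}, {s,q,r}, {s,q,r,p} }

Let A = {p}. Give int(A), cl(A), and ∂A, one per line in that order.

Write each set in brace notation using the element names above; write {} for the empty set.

opens ⊆ A: {}; union → int = {}
complement {s,q,r}; its interior {s,q,r}; cl(A) = X∖{s,q,r} = {p}
boundary = {p} ∖ {} = {p}

int(A) = {}
cl(A)  = {p}
∂A     = {p}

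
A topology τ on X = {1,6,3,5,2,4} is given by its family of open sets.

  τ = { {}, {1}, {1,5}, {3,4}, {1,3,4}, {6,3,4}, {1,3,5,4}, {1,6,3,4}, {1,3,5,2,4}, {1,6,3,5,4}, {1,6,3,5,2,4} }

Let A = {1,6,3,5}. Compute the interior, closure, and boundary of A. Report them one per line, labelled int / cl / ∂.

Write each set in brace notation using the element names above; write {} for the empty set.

int(A) = {1,5}
cl(A)  = {1,6,3,5,2,4}
∂A     = {6,3,2,4}

open subsets of A: {}, {1}, {1,5}; so int(A) = {1,5}
closure: X∖int(X∖A) = X∖{} = {1,6,3,5,2,4}
∂A = {1,6,3,5,2,4} minus {1,5} = {6,3,2,4}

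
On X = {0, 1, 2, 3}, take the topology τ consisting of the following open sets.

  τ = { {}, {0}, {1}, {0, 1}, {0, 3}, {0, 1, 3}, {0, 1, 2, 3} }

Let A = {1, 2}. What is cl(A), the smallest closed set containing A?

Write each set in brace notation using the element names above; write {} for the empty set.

{1, 2}

complement {0, 3}; its interior {0, 3}; cl(A) = X∖{0, 3} = {1, 2}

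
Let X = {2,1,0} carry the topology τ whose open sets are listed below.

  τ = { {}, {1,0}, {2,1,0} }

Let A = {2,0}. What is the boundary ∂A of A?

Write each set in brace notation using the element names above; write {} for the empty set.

opens ⊆ A: {}; union → int = {}
complement {1}; its interior {}; cl(A) = X∖{} = {2,1,0}
boundary = {2,1,0} ∖ {} = {2,1,0}

{2,1,0}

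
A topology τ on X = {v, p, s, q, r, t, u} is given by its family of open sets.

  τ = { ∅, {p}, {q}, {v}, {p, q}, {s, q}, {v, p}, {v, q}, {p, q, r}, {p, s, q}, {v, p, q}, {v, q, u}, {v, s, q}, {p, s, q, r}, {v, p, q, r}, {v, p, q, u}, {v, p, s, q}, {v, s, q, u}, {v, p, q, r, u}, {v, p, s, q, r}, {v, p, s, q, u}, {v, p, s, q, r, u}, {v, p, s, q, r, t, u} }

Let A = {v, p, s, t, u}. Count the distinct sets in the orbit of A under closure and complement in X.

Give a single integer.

8

X∖A={q, r}, int(X∖A)={q}, hence cl(A)={v, p, s, r, t, u}
Orbit (k=closure, c=complement):
  1. A     = {v, p, s, t, u}
  2. kA    = {v, p, s, r, t, u}
  3. cA    = {q, r}
  4. ckA   = {q}
  5. kcA   = {s, q, r, t, u}
  6. ckcA  = {v, p}
  7. kckcA = {v, p, r, t, u}
  8. ckckcA = {s, q}
(closed under both — stop)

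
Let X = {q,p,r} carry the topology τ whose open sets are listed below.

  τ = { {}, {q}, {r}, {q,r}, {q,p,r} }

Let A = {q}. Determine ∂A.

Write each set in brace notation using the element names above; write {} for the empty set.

{p}

U open, U⊆A: {}, {q}. int(A) = ⋃ = {q}
X∖A={p,r}, int(X∖A)={r}, hence cl(A)={q,p}
∂A: remove int from cl → {p}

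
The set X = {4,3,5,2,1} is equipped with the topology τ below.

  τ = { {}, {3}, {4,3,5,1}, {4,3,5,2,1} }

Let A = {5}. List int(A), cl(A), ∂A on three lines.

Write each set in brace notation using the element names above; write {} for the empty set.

interior: largest open inside A is {} (from {})
cl via duality: int({4,3,2,1}) = {3}, so X∖{3} = {4,5,2,1}
cl∖int = {4,5,2,1}

int(A) = {}
cl(A)  = {4,5,2,1}
∂A     = {4,5,2,1}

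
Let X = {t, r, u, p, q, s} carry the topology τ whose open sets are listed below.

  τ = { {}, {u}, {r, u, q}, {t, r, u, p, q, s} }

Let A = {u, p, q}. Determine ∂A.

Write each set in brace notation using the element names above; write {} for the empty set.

{t, r, p, q, s}

open subsets of A: {}, {u}; so int(A) = {u}
closure: X∖int(X∖A) = X∖{} = {t, r, u, p, q, s}
∂A = {t, r, u, p, q, s} minus {u} = {t, r, p, q, s}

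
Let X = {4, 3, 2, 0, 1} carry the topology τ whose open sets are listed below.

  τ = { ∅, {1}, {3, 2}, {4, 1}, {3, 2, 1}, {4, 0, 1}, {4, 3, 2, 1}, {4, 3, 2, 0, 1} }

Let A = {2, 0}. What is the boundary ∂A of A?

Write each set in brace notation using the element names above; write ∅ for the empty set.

{3, 2, 0}

open subsets of A: ∅; so int(A) = ∅
closure: X∖int(X∖A) = X∖{4, 1} = {3, 2, 0}
∂A = {3, 2, 0} minus ∅ = {3, 2, 0}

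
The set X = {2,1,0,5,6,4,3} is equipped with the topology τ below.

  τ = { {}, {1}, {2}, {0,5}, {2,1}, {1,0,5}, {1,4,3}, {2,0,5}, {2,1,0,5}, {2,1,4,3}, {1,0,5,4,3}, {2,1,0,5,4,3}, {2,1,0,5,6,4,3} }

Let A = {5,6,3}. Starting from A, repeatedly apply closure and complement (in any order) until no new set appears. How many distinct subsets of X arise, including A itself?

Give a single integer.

X∖A={2,1,0,4}, int(X∖A)={2,1}, hence cl(A)={0,5,6,4,3}
Orbit (k=closure, c=complement):
  1. A     = {5,6,3}
  2. kA    = {0,5,6,4,3}
  3. cA    = {2,1,0,4}
  4. ckA   = {2,1}
  5. kcA   = {2,1,0,5,6,4,3}
  6. kckA  = {2,1,6,4,3}
  7. ckcA  = {}
  8. ckckA = {0,5}
  9. kckckA = {0,5,6}
  10. ckckckA = {2,1,4,3}
(closed under both — stop)

10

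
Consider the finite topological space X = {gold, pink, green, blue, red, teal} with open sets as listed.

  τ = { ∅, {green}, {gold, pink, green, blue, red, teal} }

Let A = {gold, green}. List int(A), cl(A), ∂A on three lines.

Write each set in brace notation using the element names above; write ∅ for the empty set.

int(A) = {green}
cl(A)  = {gold, pink, green, blue, red, teal}
∂A     = {gold, pink, blue, red, teal}

U open, U⊆A: ∅, {green}. int(A) = ⋃ = {green}
X∖A={pink, blue, red, teal}, int(X∖A)=∅, hence cl(A)={gold, pink, green, blue, red, teal}
∂A: remove int from cl → {gold, pink, blue, red, teal}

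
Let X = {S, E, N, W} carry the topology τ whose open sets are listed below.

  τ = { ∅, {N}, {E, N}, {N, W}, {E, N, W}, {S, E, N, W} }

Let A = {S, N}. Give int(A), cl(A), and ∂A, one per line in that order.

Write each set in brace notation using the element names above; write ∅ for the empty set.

opens ⊆ A: ∅, {N}; union → int = {N}
complement {E, W}; its interior ∅; cl(A) = X∖∅ = {S, E, N, W}
boundary = {S, E, N, W} ∖ {N} = {S, E, W}

int(A) = {N}
cl(A)  = {S, E, N, W}
∂A     = {S, E, W}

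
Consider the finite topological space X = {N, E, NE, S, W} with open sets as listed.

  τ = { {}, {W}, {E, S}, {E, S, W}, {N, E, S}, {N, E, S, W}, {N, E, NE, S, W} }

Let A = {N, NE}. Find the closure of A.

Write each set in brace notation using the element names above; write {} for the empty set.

closure: X∖int(X∖A) = X∖{E, S, W} = {N, NE}

{N, NE}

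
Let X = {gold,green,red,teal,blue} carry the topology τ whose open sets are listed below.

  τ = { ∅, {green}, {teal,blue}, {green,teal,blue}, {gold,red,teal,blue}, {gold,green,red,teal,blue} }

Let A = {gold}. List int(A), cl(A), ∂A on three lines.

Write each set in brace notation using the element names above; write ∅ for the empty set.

int(A) = ∅
cl(A)  = {gold,red}
∂A     = {gold,red}

opens ⊆ A: ∅; union → int = ∅
complement {green,red,teal,blue}; its interior {green,teal,blue}; cl(A) = X∖{green,teal,blue} = {gold,red}
boundary = {gold,red} ∖ ∅ = {gold,red}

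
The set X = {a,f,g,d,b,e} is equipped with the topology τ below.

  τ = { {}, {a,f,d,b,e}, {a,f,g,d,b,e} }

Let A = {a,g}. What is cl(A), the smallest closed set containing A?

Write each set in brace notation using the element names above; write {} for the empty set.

cl via duality: int({f,d,b,e}) = {}, so X∖{} = {a,f,g,d,b,e}

{a,f,g,d,b,e}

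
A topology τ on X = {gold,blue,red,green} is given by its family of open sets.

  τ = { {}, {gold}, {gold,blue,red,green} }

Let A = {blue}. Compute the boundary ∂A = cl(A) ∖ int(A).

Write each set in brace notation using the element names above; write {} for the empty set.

opens ⊆ A: {}; union → int = {}
complement {gold,red,green}; its interior {gold}; cl(A) = X∖{gold} = {blue,red,green}
boundary = {blue,red,green} ∖ {} = {blue,red,green}

{blue,red,green}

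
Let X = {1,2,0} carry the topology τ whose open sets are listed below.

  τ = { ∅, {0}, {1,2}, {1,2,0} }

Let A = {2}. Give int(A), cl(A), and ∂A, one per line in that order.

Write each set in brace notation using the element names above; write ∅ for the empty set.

int(A) = ∅
cl(A)  = {1,2}
∂A     = {1,2}

interior: largest open inside A is ∅ (from ∅)
cl via duality: int({1,0}) = {0}, so X∖{0} = {1,2}
cl∖int = {1,2}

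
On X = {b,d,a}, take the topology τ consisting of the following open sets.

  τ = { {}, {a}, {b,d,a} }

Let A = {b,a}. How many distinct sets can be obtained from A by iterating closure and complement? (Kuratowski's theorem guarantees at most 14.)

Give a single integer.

6

cl via duality: int({d}) = {}, so X∖{} = {b,d,a}
Write k for closure, c for complement:
  1. A     = {b,a}
  2. kA    = {b,d,a}
  3. cA    = {d}
  4. ckA   = {}
  5. kcA   = {b,d}
  6. ckcA  = {a}
applying k or c yields no new set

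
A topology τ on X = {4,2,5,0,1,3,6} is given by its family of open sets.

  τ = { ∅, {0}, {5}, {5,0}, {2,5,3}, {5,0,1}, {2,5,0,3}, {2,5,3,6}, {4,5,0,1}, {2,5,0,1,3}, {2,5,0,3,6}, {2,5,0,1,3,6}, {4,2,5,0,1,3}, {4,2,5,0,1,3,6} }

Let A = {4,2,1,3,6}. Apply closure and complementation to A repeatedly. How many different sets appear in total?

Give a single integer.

complement {5,0}; its interior {5,0}; cl(A) = X∖{5,0} = {4,2,1,3,6}
With k = closure, c = complement:
  1. A     = {4,2,1,3,6}
  2. cA    = {5,0}
  3. kcA   = {4,2,5,0,1,3,6}
  4. ckcA  = ∅
k, c of each give nothing new

4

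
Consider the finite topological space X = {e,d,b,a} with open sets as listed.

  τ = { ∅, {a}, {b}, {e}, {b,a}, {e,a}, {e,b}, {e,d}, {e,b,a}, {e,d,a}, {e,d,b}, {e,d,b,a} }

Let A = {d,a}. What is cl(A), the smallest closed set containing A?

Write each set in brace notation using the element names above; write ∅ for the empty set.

{d,a}

closure: X∖int(X∖A) = X∖{e,b} = {d,a}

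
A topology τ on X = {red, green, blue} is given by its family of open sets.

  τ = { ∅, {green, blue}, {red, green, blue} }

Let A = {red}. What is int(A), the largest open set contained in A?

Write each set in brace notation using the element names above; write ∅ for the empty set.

∅

interior: largest open inside A is ∅ (from ∅)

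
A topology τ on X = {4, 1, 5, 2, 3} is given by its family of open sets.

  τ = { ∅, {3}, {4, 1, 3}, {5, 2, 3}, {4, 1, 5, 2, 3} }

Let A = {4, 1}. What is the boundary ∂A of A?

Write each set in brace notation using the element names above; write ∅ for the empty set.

{4, 1}

U open, U⊆A: ∅. int(A) = ⋃ = ∅
X∖A={5, 2, 3}, int(X∖A)={5, 2, 3}, hence cl(A)={4, 1}
∂A: remove int from cl → {4, 1}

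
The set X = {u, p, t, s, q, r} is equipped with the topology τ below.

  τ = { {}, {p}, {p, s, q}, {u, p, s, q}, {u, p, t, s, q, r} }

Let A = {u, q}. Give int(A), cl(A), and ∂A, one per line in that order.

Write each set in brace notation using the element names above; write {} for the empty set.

int(A) = {}
cl(A)  = {u, t, s, q, r}
∂A     = {u, t, s, q, r}

open subsets of A: {}; so int(A) = {}
closure: X∖int(X∖A) = X∖{p} = {u, t, s, q, r}
∂A = {u, t, s, q, r} minus {} = {u, t, s, q, r}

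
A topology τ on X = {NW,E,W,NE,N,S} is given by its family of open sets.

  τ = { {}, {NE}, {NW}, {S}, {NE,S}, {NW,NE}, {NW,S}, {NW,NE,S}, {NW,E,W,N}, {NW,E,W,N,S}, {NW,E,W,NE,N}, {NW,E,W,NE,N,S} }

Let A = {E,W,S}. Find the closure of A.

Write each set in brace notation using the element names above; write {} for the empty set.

complement {NW,NE,N}; its interior {NW,NE}; cl(A) = X∖{NW,NE} = {E,W,N,S}

{E,W,N,S}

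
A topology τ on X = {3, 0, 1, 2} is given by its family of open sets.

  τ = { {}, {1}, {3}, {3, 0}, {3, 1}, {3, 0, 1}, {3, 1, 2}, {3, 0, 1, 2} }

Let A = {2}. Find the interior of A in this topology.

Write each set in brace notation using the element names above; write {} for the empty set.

open subsets of A: {}; so int(A) = {}

{}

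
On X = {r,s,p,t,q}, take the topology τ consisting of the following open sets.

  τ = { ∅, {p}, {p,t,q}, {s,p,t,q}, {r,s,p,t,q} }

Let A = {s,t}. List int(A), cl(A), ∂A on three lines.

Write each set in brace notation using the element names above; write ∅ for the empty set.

open subsets of A: ∅; so int(A) = ∅
closure: X∖int(X∖A) = X∖{p} = {r,s,t,q}
∂A = {r,s,t,q} minus ∅ = {r,s,t,q}

int(A) = ∅
cl(A)  = {r,s,t,q}
∂A     = {r,s,t,q}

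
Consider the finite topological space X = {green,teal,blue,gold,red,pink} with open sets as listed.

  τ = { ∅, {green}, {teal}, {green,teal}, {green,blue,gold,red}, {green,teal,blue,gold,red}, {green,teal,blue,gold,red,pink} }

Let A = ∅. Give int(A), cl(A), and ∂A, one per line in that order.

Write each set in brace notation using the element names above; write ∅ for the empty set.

int(A) = ∅
cl(A)  = ∅
∂A     = ∅

open subsets of A: ∅; so int(A) = ∅
closure: X∖int(X∖A) = X∖{green,teal,blue,gold,red,pink} = ∅
∂A = ∅ minus ∅ = ∅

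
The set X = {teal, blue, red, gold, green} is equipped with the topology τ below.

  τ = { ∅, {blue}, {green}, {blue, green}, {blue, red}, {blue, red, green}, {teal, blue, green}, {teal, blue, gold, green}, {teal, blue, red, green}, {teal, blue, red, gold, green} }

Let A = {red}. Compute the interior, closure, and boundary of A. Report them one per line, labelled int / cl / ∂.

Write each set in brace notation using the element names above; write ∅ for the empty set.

opens ⊆ A: ∅; union → int = ∅
complement {teal, blue, gold, green}; its interior {teal, blue, gold, green}; cl(A) = X∖{teal, blue, gold, green} = {red}
boundary = {red} ∖ ∅ = {red}

int(A) = ∅
cl(A)  = {red}
∂A     = {red}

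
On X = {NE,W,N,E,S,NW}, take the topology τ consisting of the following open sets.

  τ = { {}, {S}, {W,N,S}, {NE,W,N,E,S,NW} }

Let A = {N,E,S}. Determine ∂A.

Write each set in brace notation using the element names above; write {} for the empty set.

{NE,W,N,E,NW}

interior: largest open inside A is {S} (from {}, {S})
cl via duality: int({NE,W,NW}) = {}, so X∖{} = {NE,W,N,E,S,NW}
cl∖int = {NE,W,N,E,NW}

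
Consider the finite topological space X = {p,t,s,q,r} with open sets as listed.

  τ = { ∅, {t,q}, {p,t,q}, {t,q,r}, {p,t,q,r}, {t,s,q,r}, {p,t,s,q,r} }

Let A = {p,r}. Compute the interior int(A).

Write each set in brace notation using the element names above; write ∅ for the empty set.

∅

opens ⊆ A: ∅; union → int = ∅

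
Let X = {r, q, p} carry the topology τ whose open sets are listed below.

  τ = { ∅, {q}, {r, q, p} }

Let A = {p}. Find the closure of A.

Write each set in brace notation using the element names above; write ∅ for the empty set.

closure: X∖int(X∖A) = X∖{q} = {r, p}

{r, p}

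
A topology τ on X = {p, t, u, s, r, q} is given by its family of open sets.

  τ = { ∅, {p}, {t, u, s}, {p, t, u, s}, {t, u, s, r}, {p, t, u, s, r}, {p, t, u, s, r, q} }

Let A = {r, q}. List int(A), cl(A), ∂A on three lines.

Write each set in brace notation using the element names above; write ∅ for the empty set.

int(A) = ∅
cl(A)  = {r, q}
∂A     = {r, q}

U open, U⊆A: ∅. int(A) = ⋃ = ∅
X∖A={p, t, u, s}, int(X∖A)={p, t, u, s}, hence cl(A)={r, q}
∂A: remove int from cl → {r, q}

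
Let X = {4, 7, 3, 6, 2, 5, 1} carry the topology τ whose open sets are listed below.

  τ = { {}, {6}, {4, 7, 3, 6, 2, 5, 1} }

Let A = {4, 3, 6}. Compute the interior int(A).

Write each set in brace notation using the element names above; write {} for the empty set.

{6}

open subsets of A: {}, {6}; so int(A) = {6}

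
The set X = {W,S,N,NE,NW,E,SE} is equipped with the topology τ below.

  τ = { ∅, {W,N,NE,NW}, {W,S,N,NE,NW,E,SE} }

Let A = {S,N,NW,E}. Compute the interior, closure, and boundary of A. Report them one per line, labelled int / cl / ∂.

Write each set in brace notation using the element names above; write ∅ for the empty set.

int(A) = ∅
cl(A)  = {W,S,N,NE,NW,E,SE}
∂A     = {W,S,N,NE,NW,E,SE}

interior: largest open inside A is ∅ (from ∅)
cl via duality: int({W,NE,SE}) = ∅, so X∖∅ = {W,S,N,NE,NW,E,SE}
cl∖int = {W,S,N,NE,NW,E,SE}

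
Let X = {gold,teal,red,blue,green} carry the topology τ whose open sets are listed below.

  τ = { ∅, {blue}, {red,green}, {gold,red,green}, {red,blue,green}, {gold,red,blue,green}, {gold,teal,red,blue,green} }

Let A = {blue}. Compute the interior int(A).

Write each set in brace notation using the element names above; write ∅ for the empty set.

interior: largest open inside A is {blue} (from ∅, {blue})

{blue}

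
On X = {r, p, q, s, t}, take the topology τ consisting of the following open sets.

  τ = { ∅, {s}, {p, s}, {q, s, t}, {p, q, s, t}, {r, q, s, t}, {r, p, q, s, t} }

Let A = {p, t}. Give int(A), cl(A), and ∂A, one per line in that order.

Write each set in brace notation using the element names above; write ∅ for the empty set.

opens ⊆ A: ∅; union → int = ∅
complement {r, q, s}; its interior {s}; cl(A) = X∖{s} = {r, p, q, t}
boundary = {r, p, q, t} ∖ ∅ = {r, p, q, t}

int(A) = ∅
cl(A)  = {r, p, q, t}
∂A     = {r, p, q, t}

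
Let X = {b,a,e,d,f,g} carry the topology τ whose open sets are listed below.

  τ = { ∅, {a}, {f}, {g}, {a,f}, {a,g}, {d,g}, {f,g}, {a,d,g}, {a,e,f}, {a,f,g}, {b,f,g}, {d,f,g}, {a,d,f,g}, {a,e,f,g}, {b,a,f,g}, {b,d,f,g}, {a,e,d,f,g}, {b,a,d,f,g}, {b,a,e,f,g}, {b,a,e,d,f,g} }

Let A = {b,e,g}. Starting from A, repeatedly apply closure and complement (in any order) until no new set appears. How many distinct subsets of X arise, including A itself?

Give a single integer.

10

cl via duality: int({a,d,f}) = {a,f}, so X∖{a,f} = {b,e,d,g}
Write k for closure, c for complement:
  1. A     = {b,e,g}
  2. kA    = {b,e,d,g}
  3. cA    = {a,d,f}
  4. ckA   = {a,f}
  5. kcA   = {b,a,e,d,f}
  6. kckA  = {b,a,e,f}
  7. ckcA  = {g}
  8. ckckA = {d,g}
  9. kckcA = {b,d,g}
  10. ckckcA = {a,e,f}
applying k or c yields no new set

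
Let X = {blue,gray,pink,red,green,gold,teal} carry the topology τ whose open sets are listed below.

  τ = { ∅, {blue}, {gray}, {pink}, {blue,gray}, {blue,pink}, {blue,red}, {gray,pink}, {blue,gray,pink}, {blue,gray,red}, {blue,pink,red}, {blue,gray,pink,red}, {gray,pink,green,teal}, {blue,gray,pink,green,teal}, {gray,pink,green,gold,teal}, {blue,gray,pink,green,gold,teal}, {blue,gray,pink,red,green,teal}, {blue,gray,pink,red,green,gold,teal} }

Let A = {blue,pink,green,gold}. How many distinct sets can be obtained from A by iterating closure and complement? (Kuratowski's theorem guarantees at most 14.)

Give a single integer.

X∖A={gray,red,teal}, int(X∖A)={gray}, hence cl(A)={blue,pink,red,green,gold,teal}
Orbit (k=closure, c=complement):
  1. A     = {blue,pink,green,gold}
  2. kA    = {blue,pink,red,green,gold,teal}
  3. cA    = {gray,red,teal}
  4. ckA   = {gray}
  5. kcA   = {gray,red,green,gold,teal}
  6. kckA  = {gray,green,gold,teal}
  7. ckcA  = {blue,pink}
  8. ckckA = {blue,pink,red}
(closed under both — stop)

8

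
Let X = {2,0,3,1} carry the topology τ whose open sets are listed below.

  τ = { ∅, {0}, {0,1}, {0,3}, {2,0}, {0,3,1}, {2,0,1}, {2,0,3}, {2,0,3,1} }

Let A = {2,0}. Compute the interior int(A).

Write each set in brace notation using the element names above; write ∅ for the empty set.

opens ⊆ A: ∅, {0}, {2,0}; union → int = {2,0}

{2,0}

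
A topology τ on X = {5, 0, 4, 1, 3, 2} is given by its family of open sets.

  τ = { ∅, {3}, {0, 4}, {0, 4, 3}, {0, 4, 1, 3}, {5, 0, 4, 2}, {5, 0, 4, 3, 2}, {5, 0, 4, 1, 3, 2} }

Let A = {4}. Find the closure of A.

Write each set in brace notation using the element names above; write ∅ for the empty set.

cl via duality: int({5, 0, 1, 3, 2}) = {3}, so X∖{3} = {5, 0, 4, 1, 2}

{5, 0, 4, 1, 2}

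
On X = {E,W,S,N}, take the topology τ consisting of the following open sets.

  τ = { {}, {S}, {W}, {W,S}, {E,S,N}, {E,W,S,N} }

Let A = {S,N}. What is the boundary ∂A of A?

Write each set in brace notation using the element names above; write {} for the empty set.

opens ⊆ A: {}, {S}; union → int = {S}
complement {E,W}; its interior {W}; cl(A) = X∖{W} = {E,S,N}
boundary = {E,S,N} ∖ {S} = {E,N}

{E,N}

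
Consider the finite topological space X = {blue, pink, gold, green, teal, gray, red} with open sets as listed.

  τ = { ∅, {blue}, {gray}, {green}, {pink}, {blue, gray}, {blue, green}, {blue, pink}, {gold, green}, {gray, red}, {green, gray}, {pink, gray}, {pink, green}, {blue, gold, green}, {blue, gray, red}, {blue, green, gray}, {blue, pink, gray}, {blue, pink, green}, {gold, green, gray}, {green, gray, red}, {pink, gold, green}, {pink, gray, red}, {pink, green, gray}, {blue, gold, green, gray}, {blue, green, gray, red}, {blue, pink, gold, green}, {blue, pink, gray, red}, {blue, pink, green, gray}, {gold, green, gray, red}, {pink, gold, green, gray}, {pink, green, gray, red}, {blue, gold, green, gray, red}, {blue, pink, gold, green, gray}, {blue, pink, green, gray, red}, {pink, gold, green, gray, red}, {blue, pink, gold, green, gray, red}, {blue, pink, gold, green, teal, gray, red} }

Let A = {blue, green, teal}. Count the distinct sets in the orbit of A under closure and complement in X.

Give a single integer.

closure: X∖int(X∖A) = X∖{pink, gray, red} = {blue, gold, green, teal}
Let k=closure and c=complement:
  1. A     = {blue, green, teal}
  2. kA    = {blue, gold, green, teal}
  3. cA    = {pink, gold, gray, red}
  4. ckA   = {pink, gray, red}
  5. kcA   = {pink, gold, teal, gray, red}
  6. kckA  = {pink, teal, gray, red}
  7. ckcA  = {blue, green}
  8. ckckA = {blue, gold, green}
— saturated at 8

8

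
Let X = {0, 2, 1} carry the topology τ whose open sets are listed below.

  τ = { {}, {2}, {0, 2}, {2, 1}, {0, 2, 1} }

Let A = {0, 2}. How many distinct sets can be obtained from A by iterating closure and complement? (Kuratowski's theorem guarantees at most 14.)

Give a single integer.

4

cl via duality: int({1}) = {}, so X∖{} = {0, 2, 1}
Write k for closure, c for complement:
  1. A     = {0, 2}
  2. kA    = {0, 2, 1}
  3. cA    = {1}
  4. ckA   = {}
applying k or c yields no new set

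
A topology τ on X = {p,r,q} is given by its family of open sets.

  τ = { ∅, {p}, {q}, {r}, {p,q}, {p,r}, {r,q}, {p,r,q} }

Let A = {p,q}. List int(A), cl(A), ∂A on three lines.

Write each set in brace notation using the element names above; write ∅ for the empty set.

interior: largest open inside A is {p,q} (from ∅, {q}, {p}, {p,q})
cl via duality: int({r}) = {r}, so X∖{r} = {p,q}
cl∖int = ∅

int(A) = {p,q}
cl(A)  = {p,q}
∂A     = ∅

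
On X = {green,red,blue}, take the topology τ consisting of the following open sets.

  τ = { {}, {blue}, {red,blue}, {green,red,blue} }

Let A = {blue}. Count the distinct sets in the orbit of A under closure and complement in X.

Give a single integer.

4

complement {green,red}; its interior {}; cl(A) = X∖{} = {green,red,blue}
With k = closure, c = complement:
  1. A     = {blue}
  2. kA    = {green,red,blue}
  3. cA    = {green,red}
  4. ckA   = {}
k, c of each give nothing new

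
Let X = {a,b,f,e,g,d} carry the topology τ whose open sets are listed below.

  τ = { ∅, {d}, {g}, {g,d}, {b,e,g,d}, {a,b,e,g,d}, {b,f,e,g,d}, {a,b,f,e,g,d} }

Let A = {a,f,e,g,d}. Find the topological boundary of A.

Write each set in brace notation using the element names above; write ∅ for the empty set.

open subsets of A: ∅, {g}, {d}, {g,d}; so int(A) = {g,d}
closure: X∖int(X∖A) = X∖∅ = {a,b,f,e,g,d}
∂A = {a,b,f,e,g,d} minus {g,d} = {a,b,f,e}

{a,b,f,e}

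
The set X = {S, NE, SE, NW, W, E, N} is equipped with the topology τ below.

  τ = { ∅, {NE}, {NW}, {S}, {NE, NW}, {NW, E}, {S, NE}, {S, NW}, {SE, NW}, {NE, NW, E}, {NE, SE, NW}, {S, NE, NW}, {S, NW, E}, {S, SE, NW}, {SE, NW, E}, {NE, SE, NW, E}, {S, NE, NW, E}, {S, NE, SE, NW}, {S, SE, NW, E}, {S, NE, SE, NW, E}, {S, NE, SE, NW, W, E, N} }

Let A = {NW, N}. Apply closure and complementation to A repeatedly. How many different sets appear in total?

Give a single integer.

8

X∖A={S, NE, SE, W, E}, int(X∖A)={S, NE}, hence cl(A)={SE, NW, W, E, N}
Orbit (k=closure, c=complement):
  1. A     = {NW, N}
  2. kA    = {SE, NW, W, E, N}
  3. cA    = {S, NE, SE, W, E}
  4. ckA   = {S, NE}
  5. kcA   = {S, NE, SE, W, E, N}
  6. kckA  = {S, NE, W, N}
  7. ckcA  = {NW}
  8. ckckA = {SE, NW, E}
(closed under both — stop)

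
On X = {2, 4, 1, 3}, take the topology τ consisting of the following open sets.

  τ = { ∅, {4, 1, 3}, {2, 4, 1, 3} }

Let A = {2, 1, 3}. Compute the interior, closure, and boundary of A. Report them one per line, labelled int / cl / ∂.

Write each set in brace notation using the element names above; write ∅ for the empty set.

int(A) = ∅
cl(A)  = {2, 4, 1, 3}
∂A     = {2, 4, 1, 3}

open subsets of A: ∅; so int(A) = ∅
closure: X∖int(X∖A) = X∖∅ = {2, 4, 1, 3}
∂A = {2, 4, 1, 3} minus ∅ = {2, 4, 1, 3}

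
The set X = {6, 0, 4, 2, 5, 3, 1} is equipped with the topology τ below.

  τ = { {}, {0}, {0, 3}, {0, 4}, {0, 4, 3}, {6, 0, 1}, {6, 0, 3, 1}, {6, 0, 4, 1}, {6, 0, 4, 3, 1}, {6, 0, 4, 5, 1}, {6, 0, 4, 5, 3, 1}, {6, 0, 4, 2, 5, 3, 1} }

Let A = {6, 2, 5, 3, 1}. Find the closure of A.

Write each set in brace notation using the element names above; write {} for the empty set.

{6, 2, 5, 3, 1}

closure: X∖int(X∖A) = X∖{0, 4} = {6, 2, 5, 3, 1}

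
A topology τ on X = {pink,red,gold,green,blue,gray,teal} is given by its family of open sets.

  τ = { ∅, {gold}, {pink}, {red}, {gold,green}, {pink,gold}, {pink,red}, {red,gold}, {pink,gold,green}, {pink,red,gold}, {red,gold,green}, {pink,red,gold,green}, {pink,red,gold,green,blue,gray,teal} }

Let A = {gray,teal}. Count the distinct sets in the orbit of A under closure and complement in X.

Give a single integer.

6

closure: X∖int(X∖A) = X∖{pink,red,gold,green} = {blue,gray,teal}
Let k=closure and c=complement:
  1. A     = {gray,teal}
  2. kA    = {blue,gray,teal}
  3. cA    = {pink,red,gold,green,blue}
  4. ckA   = {pink,red,gold,green}
  5. kcA   = {pink,red,gold,green,blue,gray,teal}
  6. ckcA  = ∅
— saturated at 6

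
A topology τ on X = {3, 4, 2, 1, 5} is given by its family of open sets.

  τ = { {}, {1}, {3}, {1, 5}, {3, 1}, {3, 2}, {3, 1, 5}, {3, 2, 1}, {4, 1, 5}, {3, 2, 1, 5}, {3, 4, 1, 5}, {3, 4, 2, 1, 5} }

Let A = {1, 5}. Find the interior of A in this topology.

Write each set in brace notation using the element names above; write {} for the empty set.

{1, 5}

U open, U⊆A: {}, {1}, {1, 5}. int(A) = ⋃ = {1, 5}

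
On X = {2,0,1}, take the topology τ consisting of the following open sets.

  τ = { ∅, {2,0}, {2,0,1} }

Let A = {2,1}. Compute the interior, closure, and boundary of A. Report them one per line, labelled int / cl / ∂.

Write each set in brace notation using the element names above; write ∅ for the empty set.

int(A) = ∅
cl(A)  = {2,0,1}
∂A     = {2,0,1}

interior: largest open inside A is ∅ (from ∅)
cl via duality: int({0}) = ∅, so X∖∅ = {2,0,1}
cl∖int = {2,0,1}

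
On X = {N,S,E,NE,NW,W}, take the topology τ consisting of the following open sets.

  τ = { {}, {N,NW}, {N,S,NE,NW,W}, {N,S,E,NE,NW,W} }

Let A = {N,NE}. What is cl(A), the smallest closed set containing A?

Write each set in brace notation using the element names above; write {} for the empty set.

closure: X∖int(X∖A) = X∖{} = {N,S,E,NE,NW,W}

{N,S,E,NE,NW,W}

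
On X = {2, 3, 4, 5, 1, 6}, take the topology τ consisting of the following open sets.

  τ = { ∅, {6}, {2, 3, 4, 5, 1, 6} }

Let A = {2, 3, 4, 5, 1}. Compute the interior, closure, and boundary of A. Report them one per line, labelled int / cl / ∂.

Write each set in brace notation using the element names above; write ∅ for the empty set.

U open, U⊆A: ∅. int(A) = ⋃ = ∅
X∖A={6}, int(X∖A)={6}, hence cl(A)={2, 3, 4, 5, 1}
∂A: remove int from cl → {2, 3, 4, 5, 1}

int(A) = ∅
cl(A)  = {2, 3, 4, 5, 1}
∂A     = {2, 3, 4, 5, 1}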